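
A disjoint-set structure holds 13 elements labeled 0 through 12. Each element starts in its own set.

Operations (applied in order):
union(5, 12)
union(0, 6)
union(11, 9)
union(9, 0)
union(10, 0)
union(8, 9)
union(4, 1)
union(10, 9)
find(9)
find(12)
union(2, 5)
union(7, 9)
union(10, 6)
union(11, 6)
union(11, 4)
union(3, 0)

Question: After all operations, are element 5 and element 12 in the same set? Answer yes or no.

Answer: yes

Derivation:
Step 1: union(5, 12) -> merged; set of 5 now {5, 12}
Step 2: union(0, 6) -> merged; set of 0 now {0, 6}
Step 3: union(11, 9) -> merged; set of 11 now {9, 11}
Step 4: union(9, 0) -> merged; set of 9 now {0, 6, 9, 11}
Step 5: union(10, 0) -> merged; set of 10 now {0, 6, 9, 10, 11}
Step 6: union(8, 9) -> merged; set of 8 now {0, 6, 8, 9, 10, 11}
Step 7: union(4, 1) -> merged; set of 4 now {1, 4}
Step 8: union(10, 9) -> already same set; set of 10 now {0, 6, 8, 9, 10, 11}
Step 9: find(9) -> no change; set of 9 is {0, 6, 8, 9, 10, 11}
Step 10: find(12) -> no change; set of 12 is {5, 12}
Step 11: union(2, 5) -> merged; set of 2 now {2, 5, 12}
Step 12: union(7, 9) -> merged; set of 7 now {0, 6, 7, 8, 9, 10, 11}
Step 13: union(10, 6) -> already same set; set of 10 now {0, 6, 7, 8, 9, 10, 11}
Step 14: union(11, 6) -> already same set; set of 11 now {0, 6, 7, 8, 9, 10, 11}
Step 15: union(11, 4) -> merged; set of 11 now {0, 1, 4, 6, 7, 8, 9, 10, 11}
Step 16: union(3, 0) -> merged; set of 3 now {0, 1, 3, 4, 6, 7, 8, 9, 10, 11}
Set of 5: {2, 5, 12}; 12 is a member.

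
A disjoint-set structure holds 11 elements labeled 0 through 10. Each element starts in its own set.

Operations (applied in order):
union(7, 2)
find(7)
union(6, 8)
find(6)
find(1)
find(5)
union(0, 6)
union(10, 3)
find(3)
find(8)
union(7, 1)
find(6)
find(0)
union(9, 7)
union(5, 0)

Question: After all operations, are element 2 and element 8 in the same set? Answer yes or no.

Step 1: union(7, 2) -> merged; set of 7 now {2, 7}
Step 2: find(7) -> no change; set of 7 is {2, 7}
Step 3: union(6, 8) -> merged; set of 6 now {6, 8}
Step 4: find(6) -> no change; set of 6 is {6, 8}
Step 5: find(1) -> no change; set of 1 is {1}
Step 6: find(5) -> no change; set of 5 is {5}
Step 7: union(0, 6) -> merged; set of 0 now {0, 6, 8}
Step 8: union(10, 3) -> merged; set of 10 now {3, 10}
Step 9: find(3) -> no change; set of 3 is {3, 10}
Step 10: find(8) -> no change; set of 8 is {0, 6, 8}
Step 11: union(7, 1) -> merged; set of 7 now {1, 2, 7}
Step 12: find(6) -> no change; set of 6 is {0, 6, 8}
Step 13: find(0) -> no change; set of 0 is {0, 6, 8}
Step 14: union(9, 7) -> merged; set of 9 now {1, 2, 7, 9}
Step 15: union(5, 0) -> merged; set of 5 now {0, 5, 6, 8}
Set of 2: {1, 2, 7, 9}; 8 is not a member.

Answer: no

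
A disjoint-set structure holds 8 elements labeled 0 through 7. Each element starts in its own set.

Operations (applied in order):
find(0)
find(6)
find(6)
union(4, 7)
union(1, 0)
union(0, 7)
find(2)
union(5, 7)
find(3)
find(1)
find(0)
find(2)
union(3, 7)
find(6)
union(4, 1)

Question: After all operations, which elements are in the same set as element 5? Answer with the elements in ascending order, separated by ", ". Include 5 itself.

Step 1: find(0) -> no change; set of 0 is {0}
Step 2: find(6) -> no change; set of 6 is {6}
Step 3: find(6) -> no change; set of 6 is {6}
Step 4: union(4, 7) -> merged; set of 4 now {4, 7}
Step 5: union(1, 0) -> merged; set of 1 now {0, 1}
Step 6: union(0, 7) -> merged; set of 0 now {0, 1, 4, 7}
Step 7: find(2) -> no change; set of 2 is {2}
Step 8: union(5, 7) -> merged; set of 5 now {0, 1, 4, 5, 7}
Step 9: find(3) -> no change; set of 3 is {3}
Step 10: find(1) -> no change; set of 1 is {0, 1, 4, 5, 7}
Step 11: find(0) -> no change; set of 0 is {0, 1, 4, 5, 7}
Step 12: find(2) -> no change; set of 2 is {2}
Step 13: union(3, 7) -> merged; set of 3 now {0, 1, 3, 4, 5, 7}
Step 14: find(6) -> no change; set of 6 is {6}
Step 15: union(4, 1) -> already same set; set of 4 now {0, 1, 3, 4, 5, 7}
Component of 5: {0, 1, 3, 4, 5, 7}

Answer: 0, 1, 3, 4, 5, 7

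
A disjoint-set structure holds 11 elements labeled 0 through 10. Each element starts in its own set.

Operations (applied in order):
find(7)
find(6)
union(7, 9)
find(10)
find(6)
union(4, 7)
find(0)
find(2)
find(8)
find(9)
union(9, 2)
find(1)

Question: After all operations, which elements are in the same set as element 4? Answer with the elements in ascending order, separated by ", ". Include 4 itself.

Answer: 2, 4, 7, 9

Derivation:
Step 1: find(7) -> no change; set of 7 is {7}
Step 2: find(6) -> no change; set of 6 is {6}
Step 3: union(7, 9) -> merged; set of 7 now {7, 9}
Step 4: find(10) -> no change; set of 10 is {10}
Step 5: find(6) -> no change; set of 6 is {6}
Step 6: union(4, 7) -> merged; set of 4 now {4, 7, 9}
Step 7: find(0) -> no change; set of 0 is {0}
Step 8: find(2) -> no change; set of 2 is {2}
Step 9: find(8) -> no change; set of 8 is {8}
Step 10: find(9) -> no change; set of 9 is {4, 7, 9}
Step 11: union(9, 2) -> merged; set of 9 now {2, 4, 7, 9}
Step 12: find(1) -> no change; set of 1 is {1}
Component of 4: {2, 4, 7, 9}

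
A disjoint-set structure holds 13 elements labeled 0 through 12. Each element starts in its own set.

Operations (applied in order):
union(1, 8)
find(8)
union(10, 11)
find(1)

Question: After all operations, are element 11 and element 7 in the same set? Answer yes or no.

Step 1: union(1, 8) -> merged; set of 1 now {1, 8}
Step 2: find(8) -> no change; set of 8 is {1, 8}
Step 3: union(10, 11) -> merged; set of 10 now {10, 11}
Step 4: find(1) -> no change; set of 1 is {1, 8}
Set of 11: {10, 11}; 7 is not a member.

Answer: no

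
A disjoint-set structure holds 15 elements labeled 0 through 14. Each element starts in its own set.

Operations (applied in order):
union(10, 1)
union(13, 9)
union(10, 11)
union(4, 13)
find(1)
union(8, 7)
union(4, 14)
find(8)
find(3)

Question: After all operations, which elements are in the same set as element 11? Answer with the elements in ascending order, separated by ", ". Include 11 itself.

Step 1: union(10, 1) -> merged; set of 10 now {1, 10}
Step 2: union(13, 9) -> merged; set of 13 now {9, 13}
Step 3: union(10, 11) -> merged; set of 10 now {1, 10, 11}
Step 4: union(4, 13) -> merged; set of 4 now {4, 9, 13}
Step 5: find(1) -> no change; set of 1 is {1, 10, 11}
Step 6: union(8, 7) -> merged; set of 8 now {7, 8}
Step 7: union(4, 14) -> merged; set of 4 now {4, 9, 13, 14}
Step 8: find(8) -> no change; set of 8 is {7, 8}
Step 9: find(3) -> no change; set of 3 is {3}
Component of 11: {1, 10, 11}

Answer: 1, 10, 11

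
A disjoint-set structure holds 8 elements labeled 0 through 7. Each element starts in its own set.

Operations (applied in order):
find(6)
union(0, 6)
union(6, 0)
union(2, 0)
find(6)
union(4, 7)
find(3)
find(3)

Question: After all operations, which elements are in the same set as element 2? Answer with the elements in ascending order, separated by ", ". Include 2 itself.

Step 1: find(6) -> no change; set of 6 is {6}
Step 2: union(0, 6) -> merged; set of 0 now {0, 6}
Step 3: union(6, 0) -> already same set; set of 6 now {0, 6}
Step 4: union(2, 0) -> merged; set of 2 now {0, 2, 6}
Step 5: find(6) -> no change; set of 6 is {0, 2, 6}
Step 6: union(4, 7) -> merged; set of 4 now {4, 7}
Step 7: find(3) -> no change; set of 3 is {3}
Step 8: find(3) -> no change; set of 3 is {3}
Component of 2: {0, 2, 6}

Answer: 0, 2, 6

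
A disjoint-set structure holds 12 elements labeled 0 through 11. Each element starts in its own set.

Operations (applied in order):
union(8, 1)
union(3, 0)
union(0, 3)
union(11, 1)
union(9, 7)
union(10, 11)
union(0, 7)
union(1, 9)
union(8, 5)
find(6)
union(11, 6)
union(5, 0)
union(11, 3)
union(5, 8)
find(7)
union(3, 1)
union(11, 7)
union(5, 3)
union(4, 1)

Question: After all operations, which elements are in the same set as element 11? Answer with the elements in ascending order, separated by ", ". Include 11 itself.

Answer: 0, 1, 3, 4, 5, 6, 7, 8, 9, 10, 11

Derivation:
Step 1: union(8, 1) -> merged; set of 8 now {1, 8}
Step 2: union(3, 0) -> merged; set of 3 now {0, 3}
Step 3: union(0, 3) -> already same set; set of 0 now {0, 3}
Step 4: union(11, 1) -> merged; set of 11 now {1, 8, 11}
Step 5: union(9, 7) -> merged; set of 9 now {7, 9}
Step 6: union(10, 11) -> merged; set of 10 now {1, 8, 10, 11}
Step 7: union(0, 7) -> merged; set of 0 now {0, 3, 7, 9}
Step 8: union(1, 9) -> merged; set of 1 now {0, 1, 3, 7, 8, 9, 10, 11}
Step 9: union(8, 5) -> merged; set of 8 now {0, 1, 3, 5, 7, 8, 9, 10, 11}
Step 10: find(6) -> no change; set of 6 is {6}
Step 11: union(11, 6) -> merged; set of 11 now {0, 1, 3, 5, 6, 7, 8, 9, 10, 11}
Step 12: union(5, 0) -> already same set; set of 5 now {0, 1, 3, 5, 6, 7, 8, 9, 10, 11}
Step 13: union(11, 3) -> already same set; set of 11 now {0, 1, 3, 5, 6, 7, 8, 9, 10, 11}
Step 14: union(5, 8) -> already same set; set of 5 now {0, 1, 3, 5, 6, 7, 8, 9, 10, 11}
Step 15: find(7) -> no change; set of 7 is {0, 1, 3, 5, 6, 7, 8, 9, 10, 11}
Step 16: union(3, 1) -> already same set; set of 3 now {0, 1, 3, 5, 6, 7, 8, 9, 10, 11}
Step 17: union(11, 7) -> already same set; set of 11 now {0, 1, 3, 5, 6, 7, 8, 9, 10, 11}
Step 18: union(5, 3) -> already same set; set of 5 now {0, 1, 3, 5, 6, 7, 8, 9, 10, 11}
Step 19: union(4, 1) -> merged; set of 4 now {0, 1, 3, 4, 5, 6, 7, 8, 9, 10, 11}
Component of 11: {0, 1, 3, 4, 5, 6, 7, 8, 9, 10, 11}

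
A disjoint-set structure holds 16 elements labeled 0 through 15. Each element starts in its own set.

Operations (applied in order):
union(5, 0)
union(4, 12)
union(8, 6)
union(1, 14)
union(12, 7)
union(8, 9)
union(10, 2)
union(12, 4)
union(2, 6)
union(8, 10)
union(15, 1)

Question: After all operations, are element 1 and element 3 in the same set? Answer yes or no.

Step 1: union(5, 0) -> merged; set of 5 now {0, 5}
Step 2: union(4, 12) -> merged; set of 4 now {4, 12}
Step 3: union(8, 6) -> merged; set of 8 now {6, 8}
Step 4: union(1, 14) -> merged; set of 1 now {1, 14}
Step 5: union(12, 7) -> merged; set of 12 now {4, 7, 12}
Step 6: union(8, 9) -> merged; set of 8 now {6, 8, 9}
Step 7: union(10, 2) -> merged; set of 10 now {2, 10}
Step 8: union(12, 4) -> already same set; set of 12 now {4, 7, 12}
Step 9: union(2, 6) -> merged; set of 2 now {2, 6, 8, 9, 10}
Step 10: union(8, 10) -> already same set; set of 8 now {2, 6, 8, 9, 10}
Step 11: union(15, 1) -> merged; set of 15 now {1, 14, 15}
Set of 1: {1, 14, 15}; 3 is not a member.

Answer: no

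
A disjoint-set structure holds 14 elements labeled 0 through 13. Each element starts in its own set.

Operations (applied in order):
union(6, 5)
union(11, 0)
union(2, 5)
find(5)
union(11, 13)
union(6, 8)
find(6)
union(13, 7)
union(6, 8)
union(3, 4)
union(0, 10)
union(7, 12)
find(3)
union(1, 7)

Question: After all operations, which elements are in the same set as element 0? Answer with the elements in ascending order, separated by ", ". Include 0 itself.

Answer: 0, 1, 7, 10, 11, 12, 13

Derivation:
Step 1: union(6, 5) -> merged; set of 6 now {5, 6}
Step 2: union(11, 0) -> merged; set of 11 now {0, 11}
Step 3: union(2, 5) -> merged; set of 2 now {2, 5, 6}
Step 4: find(5) -> no change; set of 5 is {2, 5, 6}
Step 5: union(11, 13) -> merged; set of 11 now {0, 11, 13}
Step 6: union(6, 8) -> merged; set of 6 now {2, 5, 6, 8}
Step 7: find(6) -> no change; set of 6 is {2, 5, 6, 8}
Step 8: union(13, 7) -> merged; set of 13 now {0, 7, 11, 13}
Step 9: union(6, 8) -> already same set; set of 6 now {2, 5, 6, 8}
Step 10: union(3, 4) -> merged; set of 3 now {3, 4}
Step 11: union(0, 10) -> merged; set of 0 now {0, 7, 10, 11, 13}
Step 12: union(7, 12) -> merged; set of 7 now {0, 7, 10, 11, 12, 13}
Step 13: find(3) -> no change; set of 3 is {3, 4}
Step 14: union(1, 7) -> merged; set of 1 now {0, 1, 7, 10, 11, 12, 13}
Component of 0: {0, 1, 7, 10, 11, 12, 13}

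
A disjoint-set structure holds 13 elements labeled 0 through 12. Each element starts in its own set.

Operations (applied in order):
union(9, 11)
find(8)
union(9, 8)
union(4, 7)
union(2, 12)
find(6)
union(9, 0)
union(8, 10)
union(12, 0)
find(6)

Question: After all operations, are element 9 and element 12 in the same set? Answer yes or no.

Answer: yes

Derivation:
Step 1: union(9, 11) -> merged; set of 9 now {9, 11}
Step 2: find(8) -> no change; set of 8 is {8}
Step 3: union(9, 8) -> merged; set of 9 now {8, 9, 11}
Step 4: union(4, 7) -> merged; set of 4 now {4, 7}
Step 5: union(2, 12) -> merged; set of 2 now {2, 12}
Step 6: find(6) -> no change; set of 6 is {6}
Step 7: union(9, 0) -> merged; set of 9 now {0, 8, 9, 11}
Step 8: union(8, 10) -> merged; set of 8 now {0, 8, 9, 10, 11}
Step 9: union(12, 0) -> merged; set of 12 now {0, 2, 8, 9, 10, 11, 12}
Step 10: find(6) -> no change; set of 6 is {6}
Set of 9: {0, 2, 8, 9, 10, 11, 12}; 12 is a member.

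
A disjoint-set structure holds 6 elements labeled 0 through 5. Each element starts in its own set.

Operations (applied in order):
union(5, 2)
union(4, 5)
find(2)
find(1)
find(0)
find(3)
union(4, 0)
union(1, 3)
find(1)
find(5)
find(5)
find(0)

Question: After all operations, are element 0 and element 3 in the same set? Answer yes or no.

Step 1: union(5, 2) -> merged; set of 5 now {2, 5}
Step 2: union(4, 5) -> merged; set of 4 now {2, 4, 5}
Step 3: find(2) -> no change; set of 2 is {2, 4, 5}
Step 4: find(1) -> no change; set of 1 is {1}
Step 5: find(0) -> no change; set of 0 is {0}
Step 6: find(3) -> no change; set of 3 is {3}
Step 7: union(4, 0) -> merged; set of 4 now {0, 2, 4, 5}
Step 8: union(1, 3) -> merged; set of 1 now {1, 3}
Step 9: find(1) -> no change; set of 1 is {1, 3}
Step 10: find(5) -> no change; set of 5 is {0, 2, 4, 5}
Step 11: find(5) -> no change; set of 5 is {0, 2, 4, 5}
Step 12: find(0) -> no change; set of 0 is {0, 2, 4, 5}
Set of 0: {0, 2, 4, 5}; 3 is not a member.

Answer: no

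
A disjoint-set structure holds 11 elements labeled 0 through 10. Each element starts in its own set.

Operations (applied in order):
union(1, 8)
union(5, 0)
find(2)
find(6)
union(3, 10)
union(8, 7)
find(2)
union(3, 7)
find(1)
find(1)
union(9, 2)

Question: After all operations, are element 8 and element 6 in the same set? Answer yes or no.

Answer: no

Derivation:
Step 1: union(1, 8) -> merged; set of 1 now {1, 8}
Step 2: union(5, 0) -> merged; set of 5 now {0, 5}
Step 3: find(2) -> no change; set of 2 is {2}
Step 4: find(6) -> no change; set of 6 is {6}
Step 5: union(3, 10) -> merged; set of 3 now {3, 10}
Step 6: union(8, 7) -> merged; set of 8 now {1, 7, 8}
Step 7: find(2) -> no change; set of 2 is {2}
Step 8: union(3, 7) -> merged; set of 3 now {1, 3, 7, 8, 10}
Step 9: find(1) -> no change; set of 1 is {1, 3, 7, 8, 10}
Step 10: find(1) -> no change; set of 1 is {1, 3, 7, 8, 10}
Step 11: union(9, 2) -> merged; set of 9 now {2, 9}
Set of 8: {1, 3, 7, 8, 10}; 6 is not a member.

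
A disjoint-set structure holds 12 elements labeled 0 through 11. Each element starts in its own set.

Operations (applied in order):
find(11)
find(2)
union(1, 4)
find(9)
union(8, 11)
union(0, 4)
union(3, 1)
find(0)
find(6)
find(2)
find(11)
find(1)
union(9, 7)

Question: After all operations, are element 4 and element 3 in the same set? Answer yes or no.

Step 1: find(11) -> no change; set of 11 is {11}
Step 2: find(2) -> no change; set of 2 is {2}
Step 3: union(1, 4) -> merged; set of 1 now {1, 4}
Step 4: find(9) -> no change; set of 9 is {9}
Step 5: union(8, 11) -> merged; set of 8 now {8, 11}
Step 6: union(0, 4) -> merged; set of 0 now {0, 1, 4}
Step 7: union(3, 1) -> merged; set of 3 now {0, 1, 3, 4}
Step 8: find(0) -> no change; set of 0 is {0, 1, 3, 4}
Step 9: find(6) -> no change; set of 6 is {6}
Step 10: find(2) -> no change; set of 2 is {2}
Step 11: find(11) -> no change; set of 11 is {8, 11}
Step 12: find(1) -> no change; set of 1 is {0, 1, 3, 4}
Step 13: union(9, 7) -> merged; set of 9 now {7, 9}
Set of 4: {0, 1, 3, 4}; 3 is a member.

Answer: yes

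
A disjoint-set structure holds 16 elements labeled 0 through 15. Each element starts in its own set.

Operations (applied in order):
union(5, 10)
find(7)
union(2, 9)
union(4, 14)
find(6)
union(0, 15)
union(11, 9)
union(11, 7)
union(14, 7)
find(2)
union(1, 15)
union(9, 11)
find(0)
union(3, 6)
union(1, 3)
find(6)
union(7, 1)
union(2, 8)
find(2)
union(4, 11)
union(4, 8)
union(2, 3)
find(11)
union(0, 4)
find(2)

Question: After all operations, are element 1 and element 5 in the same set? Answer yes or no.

Answer: no

Derivation:
Step 1: union(5, 10) -> merged; set of 5 now {5, 10}
Step 2: find(7) -> no change; set of 7 is {7}
Step 3: union(2, 9) -> merged; set of 2 now {2, 9}
Step 4: union(4, 14) -> merged; set of 4 now {4, 14}
Step 5: find(6) -> no change; set of 6 is {6}
Step 6: union(0, 15) -> merged; set of 0 now {0, 15}
Step 7: union(11, 9) -> merged; set of 11 now {2, 9, 11}
Step 8: union(11, 7) -> merged; set of 11 now {2, 7, 9, 11}
Step 9: union(14, 7) -> merged; set of 14 now {2, 4, 7, 9, 11, 14}
Step 10: find(2) -> no change; set of 2 is {2, 4, 7, 9, 11, 14}
Step 11: union(1, 15) -> merged; set of 1 now {0, 1, 15}
Step 12: union(9, 11) -> already same set; set of 9 now {2, 4, 7, 9, 11, 14}
Step 13: find(0) -> no change; set of 0 is {0, 1, 15}
Step 14: union(3, 6) -> merged; set of 3 now {3, 6}
Step 15: union(1, 3) -> merged; set of 1 now {0, 1, 3, 6, 15}
Step 16: find(6) -> no change; set of 6 is {0, 1, 3, 6, 15}
Step 17: union(7, 1) -> merged; set of 7 now {0, 1, 2, 3, 4, 6, 7, 9, 11, 14, 15}
Step 18: union(2, 8) -> merged; set of 2 now {0, 1, 2, 3, 4, 6, 7, 8, 9, 11, 14, 15}
Step 19: find(2) -> no change; set of 2 is {0, 1, 2, 3, 4, 6, 7, 8, 9, 11, 14, 15}
Step 20: union(4, 11) -> already same set; set of 4 now {0, 1, 2, 3, 4, 6, 7, 8, 9, 11, 14, 15}
Step 21: union(4, 8) -> already same set; set of 4 now {0, 1, 2, 3, 4, 6, 7, 8, 9, 11, 14, 15}
Step 22: union(2, 3) -> already same set; set of 2 now {0, 1, 2, 3, 4, 6, 7, 8, 9, 11, 14, 15}
Step 23: find(11) -> no change; set of 11 is {0, 1, 2, 3, 4, 6, 7, 8, 9, 11, 14, 15}
Step 24: union(0, 4) -> already same set; set of 0 now {0, 1, 2, 3, 4, 6, 7, 8, 9, 11, 14, 15}
Step 25: find(2) -> no change; set of 2 is {0, 1, 2, 3, 4, 6, 7, 8, 9, 11, 14, 15}
Set of 1: {0, 1, 2, 3, 4, 6, 7, 8, 9, 11, 14, 15}; 5 is not a member.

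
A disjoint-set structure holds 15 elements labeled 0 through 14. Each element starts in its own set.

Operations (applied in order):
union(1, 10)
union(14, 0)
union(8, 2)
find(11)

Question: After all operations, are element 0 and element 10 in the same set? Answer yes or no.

Answer: no

Derivation:
Step 1: union(1, 10) -> merged; set of 1 now {1, 10}
Step 2: union(14, 0) -> merged; set of 14 now {0, 14}
Step 3: union(8, 2) -> merged; set of 8 now {2, 8}
Step 4: find(11) -> no change; set of 11 is {11}
Set of 0: {0, 14}; 10 is not a member.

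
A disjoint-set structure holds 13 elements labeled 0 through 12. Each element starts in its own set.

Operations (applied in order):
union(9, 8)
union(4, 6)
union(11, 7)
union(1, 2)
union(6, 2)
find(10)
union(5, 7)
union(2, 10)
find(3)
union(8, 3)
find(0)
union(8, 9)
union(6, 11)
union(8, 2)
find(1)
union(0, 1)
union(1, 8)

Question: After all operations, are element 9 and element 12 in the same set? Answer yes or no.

Step 1: union(9, 8) -> merged; set of 9 now {8, 9}
Step 2: union(4, 6) -> merged; set of 4 now {4, 6}
Step 3: union(11, 7) -> merged; set of 11 now {7, 11}
Step 4: union(1, 2) -> merged; set of 1 now {1, 2}
Step 5: union(6, 2) -> merged; set of 6 now {1, 2, 4, 6}
Step 6: find(10) -> no change; set of 10 is {10}
Step 7: union(5, 7) -> merged; set of 5 now {5, 7, 11}
Step 8: union(2, 10) -> merged; set of 2 now {1, 2, 4, 6, 10}
Step 9: find(3) -> no change; set of 3 is {3}
Step 10: union(8, 3) -> merged; set of 8 now {3, 8, 9}
Step 11: find(0) -> no change; set of 0 is {0}
Step 12: union(8, 9) -> already same set; set of 8 now {3, 8, 9}
Step 13: union(6, 11) -> merged; set of 6 now {1, 2, 4, 5, 6, 7, 10, 11}
Step 14: union(8, 2) -> merged; set of 8 now {1, 2, 3, 4, 5, 6, 7, 8, 9, 10, 11}
Step 15: find(1) -> no change; set of 1 is {1, 2, 3, 4, 5, 6, 7, 8, 9, 10, 11}
Step 16: union(0, 1) -> merged; set of 0 now {0, 1, 2, 3, 4, 5, 6, 7, 8, 9, 10, 11}
Step 17: union(1, 8) -> already same set; set of 1 now {0, 1, 2, 3, 4, 5, 6, 7, 8, 9, 10, 11}
Set of 9: {0, 1, 2, 3, 4, 5, 6, 7, 8, 9, 10, 11}; 12 is not a member.

Answer: no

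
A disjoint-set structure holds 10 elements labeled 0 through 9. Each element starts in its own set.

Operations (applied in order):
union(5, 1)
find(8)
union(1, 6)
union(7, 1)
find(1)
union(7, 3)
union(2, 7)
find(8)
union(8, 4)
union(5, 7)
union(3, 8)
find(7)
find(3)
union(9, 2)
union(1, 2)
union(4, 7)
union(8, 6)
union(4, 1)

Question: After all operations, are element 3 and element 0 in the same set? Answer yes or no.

Step 1: union(5, 1) -> merged; set of 5 now {1, 5}
Step 2: find(8) -> no change; set of 8 is {8}
Step 3: union(1, 6) -> merged; set of 1 now {1, 5, 6}
Step 4: union(7, 1) -> merged; set of 7 now {1, 5, 6, 7}
Step 5: find(1) -> no change; set of 1 is {1, 5, 6, 7}
Step 6: union(7, 3) -> merged; set of 7 now {1, 3, 5, 6, 7}
Step 7: union(2, 7) -> merged; set of 2 now {1, 2, 3, 5, 6, 7}
Step 8: find(8) -> no change; set of 8 is {8}
Step 9: union(8, 4) -> merged; set of 8 now {4, 8}
Step 10: union(5, 7) -> already same set; set of 5 now {1, 2, 3, 5, 6, 7}
Step 11: union(3, 8) -> merged; set of 3 now {1, 2, 3, 4, 5, 6, 7, 8}
Step 12: find(7) -> no change; set of 7 is {1, 2, 3, 4, 5, 6, 7, 8}
Step 13: find(3) -> no change; set of 3 is {1, 2, 3, 4, 5, 6, 7, 8}
Step 14: union(9, 2) -> merged; set of 9 now {1, 2, 3, 4, 5, 6, 7, 8, 9}
Step 15: union(1, 2) -> already same set; set of 1 now {1, 2, 3, 4, 5, 6, 7, 8, 9}
Step 16: union(4, 7) -> already same set; set of 4 now {1, 2, 3, 4, 5, 6, 7, 8, 9}
Step 17: union(8, 6) -> already same set; set of 8 now {1, 2, 3, 4, 5, 6, 7, 8, 9}
Step 18: union(4, 1) -> already same set; set of 4 now {1, 2, 3, 4, 5, 6, 7, 8, 9}
Set of 3: {1, 2, 3, 4, 5, 6, 7, 8, 9}; 0 is not a member.

Answer: no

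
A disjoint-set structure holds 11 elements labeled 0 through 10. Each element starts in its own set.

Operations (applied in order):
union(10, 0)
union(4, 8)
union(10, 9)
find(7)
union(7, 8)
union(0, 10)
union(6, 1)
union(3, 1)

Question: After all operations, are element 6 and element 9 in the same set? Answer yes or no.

Answer: no

Derivation:
Step 1: union(10, 0) -> merged; set of 10 now {0, 10}
Step 2: union(4, 8) -> merged; set of 4 now {4, 8}
Step 3: union(10, 9) -> merged; set of 10 now {0, 9, 10}
Step 4: find(7) -> no change; set of 7 is {7}
Step 5: union(7, 8) -> merged; set of 7 now {4, 7, 8}
Step 6: union(0, 10) -> already same set; set of 0 now {0, 9, 10}
Step 7: union(6, 1) -> merged; set of 6 now {1, 6}
Step 8: union(3, 1) -> merged; set of 3 now {1, 3, 6}
Set of 6: {1, 3, 6}; 9 is not a member.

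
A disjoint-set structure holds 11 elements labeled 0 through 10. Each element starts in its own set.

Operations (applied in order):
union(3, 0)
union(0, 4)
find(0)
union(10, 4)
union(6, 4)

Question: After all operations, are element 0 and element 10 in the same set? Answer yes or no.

Step 1: union(3, 0) -> merged; set of 3 now {0, 3}
Step 2: union(0, 4) -> merged; set of 0 now {0, 3, 4}
Step 3: find(0) -> no change; set of 0 is {0, 3, 4}
Step 4: union(10, 4) -> merged; set of 10 now {0, 3, 4, 10}
Step 5: union(6, 4) -> merged; set of 6 now {0, 3, 4, 6, 10}
Set of 0: {0, 3, 4, 6, 10}; 10 is a member.

Answer: yes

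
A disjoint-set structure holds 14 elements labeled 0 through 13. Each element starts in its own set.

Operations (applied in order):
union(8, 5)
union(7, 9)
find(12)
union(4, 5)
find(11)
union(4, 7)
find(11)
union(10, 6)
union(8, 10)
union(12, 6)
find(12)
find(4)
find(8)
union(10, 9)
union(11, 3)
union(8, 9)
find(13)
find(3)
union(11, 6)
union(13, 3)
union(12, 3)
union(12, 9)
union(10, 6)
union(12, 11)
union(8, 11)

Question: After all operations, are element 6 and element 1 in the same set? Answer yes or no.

Step 1: union(8, 5) -> merged; set of 8 now {5, 8}
Step 2: union(7, 9) -> merged; set of 7 now {7, 9}
Step 3: find(12) -> no change; set of 12 is {12}
Step 4: union(4, 5) -> merged; set of 4 now {4, 5, 8}
Step 5: find(11) -> no change; set of 11 is {11}
Step 6: union(4, 7) -> merged; set of 4 now {4, 5, 7, 8, 9}
Step 7: find(11) -> no change; set of 11 is {11}
Step 8: union(10, 6) -> merged; set of 10 now {6, 10}
Step 9: union(8, 10) -> merged; set of 8 now {4, 5, 6, 7, 8, 9, 10}
Step 10: union(12, 6) -> merged; set of 12 now {4, 5, 6, 7, 8, 9, 10, 12}
Step 11: find(12) -> no change; set of 12 is {4, 5, 6, 7, 8, 9, 10, 12}
Step 12: find(4) -> no change; set of 4 is {4, 5, 6, 7, 8, 9, 10, 12}
Step 13: find(8) -> no change; set of 8 is {4, 5, 6, 7, 8, 9, 10, 12}
Step 14: union(10, 9) -> already same set; set of 10 now {4, 5, 6, 7, 8, 9, 10, 12}
Step 15: union(11, 3) -> merged; set of 11 now {3, 11}
Step 16: union(8, 9) -> already same set; set of 8 now {4, 5, 6, 7, 8, 9, 10, 12}
Step 17: find(13) -> no change; set of 13 is {13}
Step 18: find(3) -> no change; set of 3 is {3, 11}
Step 19: union(11, 6) -> merged; set of 11 now {3, 4, 5, 6, 7, 8, 9, 10, 11, 12}
Step 20: union(13, 3) -> merged; set of 13 now {3, 4, 5, 6, 7, 8, 9, 10, 11, 12, 13}
Step 21: union(12, 3) -> already same set; set of 12 now {3, 4, 5, 6, 7, 8, 9, 10, 11, 12, 13}
Step 22: union(12, 9) -> already same set; set of 12 now {3, 4, 5, 6, 7, 8, 9, 10, 11, 12, 13}
Step 23: union(10, 6) -> already same set; set of 10 now {3, 4, 5, 6, 7, 8, 9, 10, 11, 12, 13}
Step 24: union(12, 11) -> already same set; set of 12 now {3, 4, 5, 6, 7, 8, 9, 10, 11, 12, 13}
Step 25: union(8, 11) -> already same set; set of 8 now {3, 4, 5, 6, 7, 8, 9, 10, 11, 12, 13}
Set of 6: {3, 4, 5, 6, 7, 8, 9, 10, 11, 12, 13}; 1 is not a member.

Answer: no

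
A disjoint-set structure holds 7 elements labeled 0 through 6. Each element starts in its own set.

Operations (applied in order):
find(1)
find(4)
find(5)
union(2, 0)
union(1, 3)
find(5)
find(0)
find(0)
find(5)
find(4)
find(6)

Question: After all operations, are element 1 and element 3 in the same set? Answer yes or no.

Step 1: find(1) -> no change; set of 1 is {1}
Step 2: find(4) -> no change; set of 4 is {4}
Step 3: find(5) -> no change; set of 5 is {5}
Step 4: union(2, 0) -> merged; set of 2 now {0, 2}
Step 5: union(1, 3) -> merged; set of 1 now {1, 3}
Step 6: find(5) -> no change; set of 5 is {5}
Step 7: find(0) -> no change; set of 0 is {0, 2}
Step 8: find(0) -> no change; set of 0 is {0, 2}
Step 9: find(5) -> no change; set of 5 is {5}
Step 10: find(4) -> no change; set of 4 is {4}
Step 11: find(6) -> no change; set of 6 is {6}
Set of 1: {1, 3}; 3 is a member.

Answer: yes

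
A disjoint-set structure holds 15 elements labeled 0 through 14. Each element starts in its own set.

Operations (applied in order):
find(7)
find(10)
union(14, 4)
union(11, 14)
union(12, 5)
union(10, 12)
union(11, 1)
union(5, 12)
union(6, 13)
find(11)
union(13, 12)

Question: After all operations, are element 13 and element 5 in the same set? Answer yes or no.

Step 1: find(7) -> no change; set of 7 is {7}
Step 2: find(10) -> no change; set of 10 is {10}
Step 3: union(14, 4) -> merged; set of 14 now {4, 14}
Step 4: union(11, 14) -> merged; set of 11 now {4, 11, 14}
Step 5: union(12, 5) -> merged; set of 12 now {5, 12}
Step 6: union(10, 12) -> merged; set of 10 now {5, 10, 12}
Step 7: union(11, 1) -> merged; set of 11 now {1, 4, 11, 14}
Step 8: union(5, 12) -> already same set; set of 5 now {5, 10, 12}
Step 9: union(6, 13) -> merged; set of 6 now {6, 13}
Step 10: find(11) -> no change; set of 11 is {1, 4, 11, 14}
Step 11: union(13, 12) -> merged; set of 13 now {5, 6, 10, 12, 13}
Set of 13: {5, 6, 10, 12, 13}; 5 is a member.

Answer: yes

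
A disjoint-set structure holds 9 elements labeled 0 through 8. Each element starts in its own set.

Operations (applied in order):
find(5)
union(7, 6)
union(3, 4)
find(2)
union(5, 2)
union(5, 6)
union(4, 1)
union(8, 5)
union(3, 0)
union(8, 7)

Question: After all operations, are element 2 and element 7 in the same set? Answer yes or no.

Answer: yes

Derivation:
Step 1: find(5) -> no change; set of 5 is {5}
Step 2: union(7, 6) -> merged; set of 7 now {6, 7}
Step 3: union(3, 4) -> merged; set of 3 now {3, 4}
Step 4: find(2) -> no change; set of 2 is {2}
Step 5: union(5, 2) -> merged; set of 5 now {2, 5}
Step 6: union(5, 6) -> merged; set of 5 now {2, 5, 6, 7}
Step 7: union(4, 1) -> merged; set of 4 now {1, 3, 4}
Step 8: union(8, 5) -> merged; set of 8 now {2, 5, 6, 7, 8}
Step 9: union(3, 0) -> merged; set of 3 now {0, 1, 3, 4}
Step 10: union(8, 7) -> already same set; set of 8 now {2, 5, 6, 7, 8}
Set of 2: {2, 5, 6, 7, 8}; 7 is a member.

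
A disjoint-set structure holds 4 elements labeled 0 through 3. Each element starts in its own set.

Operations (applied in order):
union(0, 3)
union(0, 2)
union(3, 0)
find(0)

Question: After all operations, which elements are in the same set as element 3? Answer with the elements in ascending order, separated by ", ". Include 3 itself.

Step 1: union(0, 3) -> merged; set of 0 now {0, 3}
Step 2: union(0, 2) -> merged; set of 0 now {0, 2, 3}
Step 3: union(3, 0) -> already same set; set of 3 now {0, 2, 3}
Step 4: find(0) -> no change; set of 0 is {0, 2, 3}
Component of 3: {0, 2, 3}

Answer: 0, 2, 3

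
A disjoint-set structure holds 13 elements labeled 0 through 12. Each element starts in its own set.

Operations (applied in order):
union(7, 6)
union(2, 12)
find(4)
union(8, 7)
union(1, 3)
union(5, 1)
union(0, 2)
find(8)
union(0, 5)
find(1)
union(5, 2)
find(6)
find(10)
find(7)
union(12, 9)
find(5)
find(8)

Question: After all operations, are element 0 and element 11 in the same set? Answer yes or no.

Step 1: union(7, 6) -> merged; set of 7 now {6, 7}
Step 2: union(2, 12) -> merged; set of 2 now {2, 12}
Step 3: find(4) -> no change; set of 4 is {4}
Step 4: union(8, 7) -> merged; set of 8 now {6, 7, 8}
Step 5: union(1, 3) -> merged; set of 1 now {1, 3}
Step 6: union(5, 1) -> merged; set of 5 now {1, 3, 5}
Step 7: union(0, 2) -> merged; set of 0 now {0, 2, 12}
Step 8: find(8) -> no change; set of 8 is {6, 7, 8}
Step 9: union(0, 5) -> merged; set of 0 now {0, 1, 2, 3, 5, 12}
Step 10: find(1) -> no change; set of 1 is {0, 1, 2, 3, 5, 12}
Step 11: union(5, 2) -> already same set; set of 5 now {0, 1, 2, 3, 5, 12}
Step 12: find(6) -> no change; set of 6 is {6, 7, 8}
Step 13: find(10) -> no change; set of 10 is {10}
Step 14: find(7) -> no change; set of 7 is {6, 7, 8}
Step 15: union(12, 9) -> merged; set of 12 now {0, 1, 2, 3, 5, 9, 12}
Step 16: find(5) -> no change; set of 5 is {0, 1, 2, 3, 5, 9, 12}
Step 17: find(8) -> no change; set of 8 is {6, 7, 8}
Set of 0: {0, 1, 2, 3, 5, 9, 12}; 11 is not a member.

Answer: no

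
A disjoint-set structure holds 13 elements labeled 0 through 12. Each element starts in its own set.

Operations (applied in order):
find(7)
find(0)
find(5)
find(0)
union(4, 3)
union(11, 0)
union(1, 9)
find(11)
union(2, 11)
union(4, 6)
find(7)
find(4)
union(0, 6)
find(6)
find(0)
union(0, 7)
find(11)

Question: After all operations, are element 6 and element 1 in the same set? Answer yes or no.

Answer: no

Derivation:
Step 1: find(7) -> no change; set of 7 is {7}
Step 2: find(0) -> no change; set of 0 is {0}
Step 3: find(5) -> no change; set of 5 is {5}
Step 4: find(0) -> no change; set of 0 is {0}
Step 5: union(4, 3) -> merged; set of 4 now {3, 4}
Step 6: union(11, 0) -> merged; set of 11 now {0, 11}
Step 7: union(1, 9) -> merged; set of 1 now {1, 9}
Step 8: find(11) -> no change; set of 11 is {0, 11}
Step 9: union(2, 11) -> merged; set of 2 now {0, 2, 11}
Step 10: union(4, 6) -> merged; set of 4 now {3, 4, 6}
Step 11: find(7) -> no change; set of 7 is {7}
Step 12: find(4) -> no change; set of 4 is {3, 4, 6}
Step 13: union(0, 6) -> merged; set of 0 now {0, 2, 3, 4, 6, 11}
Step 14: find(6) -> no change; set of 6 is {0, 2, 3, 4, 6, 11}
Step 15: find(0) -> no change; set of 0 is {0, 2, 3, 4, 6, 11}
Step 16: union(0, 7) -> merged; set of 0 now {0, 2, 3, 4, 6, 7, 11}
Step 17: find(11) -> no change; set of 11 is {0, 2, 3, 4, 6, 7, 11}
Set of 6: {0, 2, 3, 4, 6, 7, 11}; 1 is not a member.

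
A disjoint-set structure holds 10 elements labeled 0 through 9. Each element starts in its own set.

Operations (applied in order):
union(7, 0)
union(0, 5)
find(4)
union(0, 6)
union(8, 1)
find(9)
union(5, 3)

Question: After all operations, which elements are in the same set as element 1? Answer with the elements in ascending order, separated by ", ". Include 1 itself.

Answer: 1, 8

Derivation:
Step 1: union(7, 0) -> merged; set of 7 now {0, 7}
Step 2: union(0, 5) -> merged; set of 0 now {0, 5, 7}
Step 3: find(4) -> no change; set of 4 is {4}
Step 4: union(0, 6) -> merged; set of 0 now {0, 5, 6, 7}
Step 5: union(8, 1) -> merged; set of 8 now {1, 8}
Step 6: find(9) -> no change; set of 9 is {9}
Step 7: union(5, 3) -> merged; set of 5 now {0, 3, 5, 6, 7}
Component of 1: {1, 8}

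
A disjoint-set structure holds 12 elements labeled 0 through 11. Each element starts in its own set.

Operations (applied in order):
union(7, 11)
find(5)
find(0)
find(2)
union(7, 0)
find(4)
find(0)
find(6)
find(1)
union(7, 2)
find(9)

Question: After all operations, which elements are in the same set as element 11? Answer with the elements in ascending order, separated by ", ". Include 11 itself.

Step 1: union(7, 11) -> merged; set of 7 now {7, 11}
Step 2: find(5) -> no change; set of 5 is {5}
Step 3: find(0) -> no change; set of 0 is {0}
Step 4: find(2) -> no change; set of 2 is {2}
Step 5: union(7, 0) -> merged; set of 7 now {0, 7, 11}
Step 6: find(4) -> no change; set of 4 is {4}
Step 7: find(0) -> no change; set of 0 is {0, 7, 11}
Step 8: find(6) -> no change; set of 6 is {6}
Step 9: find(1) -> no change; set of 1 is {1}
Step 10: union(7, 2) -> merged; set of 7 now {0, 2, 7, 11}
Step 11: find(9) -> no change; set of 9 is {9}
Component of 11: {0, 2, 7, 11}

Answer: 0, 2, 7, 11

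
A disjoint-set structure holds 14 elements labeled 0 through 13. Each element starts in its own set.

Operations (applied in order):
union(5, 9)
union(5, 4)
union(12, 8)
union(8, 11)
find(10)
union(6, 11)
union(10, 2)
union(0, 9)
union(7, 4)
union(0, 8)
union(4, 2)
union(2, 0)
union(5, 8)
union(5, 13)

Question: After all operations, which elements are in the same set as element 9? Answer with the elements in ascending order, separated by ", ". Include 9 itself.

Step 1: union(5, 9) -> merged; set of 5 now {5, 9}
Step 2: union(5, 4) -> merged; set of 5 now {4, 5, 9}
Step 3: union(12, 8) -> merged; set of 12 now {8, 12}
Step 4: union(8, 11) -> merged; set of 8 now {8, 11, 12}
Step 5: find(10) -> no change; set of 10 is {10}
Step 6: union(6, 11) -> merged; set of 6 now {6, 8, 11, 12}
Step 7: union(10, 2) -> merged; set of 10 now {2, 10}
Step 8: union(0, 9) -> merged; set of 0 now {0, 4, 5, 9}
Step 9: union(7, 4) -> merged; set of 7 now {0, 4, 5, 7, 9}
Step 10: union(0, 8) -> merged; set of 0 now {0, 4, 5, 6, 7, 8, 9, 11, 12}
Step 11: union(4, 2) -> merged; set of 4 now {0, 2, 4, 5, 6, 7, 8, 9, 10, 11, 12}
Step 12: union(2, 0) -> already same set; set of 2 now {0, 2, 4, 5, 6, 7, 8, 9, 10, 11, 12}
Step 13: union(5, 8) -> already same set; set of 5 now {0, 2, 4, 5, 6, 7, 8, 9, 10, 11, 12}
Step 14: union(5, 13) -> merged; set of 5 now {0, 2, 4, 5, 6, 7, 8, 9, 10, 11, 12, 13}
Component of 9: {0, 2, 4, 5, 6, 7, 8, 9, 10, 11, 12, 13}

Answer: 0, 2, 4, 5, 6, 7, 8, 9, 10, 11, 12, 13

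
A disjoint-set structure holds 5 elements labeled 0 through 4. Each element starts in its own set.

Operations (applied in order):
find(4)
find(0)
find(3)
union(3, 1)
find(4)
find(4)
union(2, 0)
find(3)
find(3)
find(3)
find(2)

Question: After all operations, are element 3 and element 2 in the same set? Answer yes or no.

Step 1: find(4) -> no change; set of 4 is {4}
Step 2: find(0) -> no change; set of 0 is {0}
Step 3: find(3) -> no change; set of 3 is {3}
Step 4: union(3, 1) -> merged; set of 3 now {1, 3}
Step 5: find(4) -> no change; set of 4 is {4}
Step 6: find(4) -> no change; set of 4 is {4}
Step 7: union(2, 0) -> merged; set of 2 now {0, 2}
Step 8: find(3) -> no change; set of 3 is {1, 3}
Step 9: find(3) -> no change; set of 3 is {1, 3}
Step 10: find(3) -> no change; set of 3 is {1, 3}
Step 11: find(2) -> no change; set of 2 is {0, 2}
Set of 3: {1, 3}; 2 is not a member.

Answer: no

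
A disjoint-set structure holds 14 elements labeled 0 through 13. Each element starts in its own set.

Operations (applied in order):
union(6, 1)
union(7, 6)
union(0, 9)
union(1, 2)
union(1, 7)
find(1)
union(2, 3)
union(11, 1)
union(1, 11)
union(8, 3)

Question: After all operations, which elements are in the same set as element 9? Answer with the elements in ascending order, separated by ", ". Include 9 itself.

Answer: 0, 9

Derivation:
Step 1: union(6, 1) -> merged; set of 6 now {1, 6}
Step 2: union(7, 6) -> merged; set of 7 now {1, 6, 7}
Step 3: union(0, 9) -> merged; set of 0 now {0, 9}
Step 4: union(1, 2) -> merged; set of 1 now {1, 2, 6, 7}
Step 5: union(1, 7) -> already same set; set of 1 now {1, 2, 6, 7}
Step 6: find(1) -> no change; set of 1 is {1, 2, 6, 7}
Step 7: union(2, 3) -> merged; set of 2 now {1, 2, 3, 6, 7}
Step 8: union(11, 1) -> merged; set of 11 now {1, 2, 3, 6, 7, 11}
Step 9: union(1, 11) -> already same set; set of 1 now {1, 2, 3, 6, 7, 11}
Step 10: union(8, 3) -> merged; set of 8 now {1, 2, 3, 6, 7, 8, 11}
Component of 9: {0, 9}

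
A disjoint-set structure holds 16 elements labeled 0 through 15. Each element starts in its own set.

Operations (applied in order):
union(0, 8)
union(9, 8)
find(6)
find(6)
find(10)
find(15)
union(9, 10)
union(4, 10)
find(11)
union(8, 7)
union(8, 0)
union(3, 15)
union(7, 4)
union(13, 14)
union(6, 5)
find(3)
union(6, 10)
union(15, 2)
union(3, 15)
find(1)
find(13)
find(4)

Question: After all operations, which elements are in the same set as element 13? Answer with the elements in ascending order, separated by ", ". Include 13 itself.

Answer: 13, 14

Derivation:
Step 1: union(0, 8) -> merged; set of 0 now {0, 8}
Step 2: union(9, 8) -> merged; set of 9 now {0, 8, 9}
Step 3: find(6) -> no change; set of 6 is {6}
Step 4: find(6) -> no change; set of 6 is {6}
Step 5: find(10) -> no change; set of 10 is {10}
Step 6: find(15) -> no change; set of 15 is {15}
Step 7: union(9, 10) -> merged; set of 9 now {0, 8, 9, 10}
Step 8: union(4, 10) -> merged; set of 4 now {0, 4, 8, 9, 10}
Step 9: find(11) -> no change; set of 11 is {11}
Step 10: union(8, 7) -> merged; set of 8 now {0, 4, 7, 8, 9, 10}
Step 11: union(8, 0) -> already same set; set of 8 now {0, 4, 7, 8, 9, 10}
Step 12: union(3, 15) -> merged; set of 3 now {3, 15}
Step 13: union(7, 4) -> already same set; set of 7 now {0, 4, 7, 8, 9, 10}
Step 14: union(13, 14) -> merged; set of 13 now {13, 14}
Step 15: union(6, 5) -> merged; set of 6 now {5, 6}
Step 16: find(3) -> no change; set of 3 is {3, 15}
Step 17: union(6, 10) -> merged; set of 6 now {0, 4, 5, 6, 7, 8, 9, 10}
Step 18: union(15, 2) -> merged; set of 15 now {2, 3, 15}
Step 19: union(3, 15) -> already same set; set of 3 now {2, 3, 15}
Step 20: find(1) -> no change; set of 1 is {1}
Step 21: find(13) -> no change; set of 13 is {13, 14}
Step 22: find(4) -> no change; set of 4 is {0, 4, 5, 6, 7, 8, 9, 10}
Component of 13: {13, 14}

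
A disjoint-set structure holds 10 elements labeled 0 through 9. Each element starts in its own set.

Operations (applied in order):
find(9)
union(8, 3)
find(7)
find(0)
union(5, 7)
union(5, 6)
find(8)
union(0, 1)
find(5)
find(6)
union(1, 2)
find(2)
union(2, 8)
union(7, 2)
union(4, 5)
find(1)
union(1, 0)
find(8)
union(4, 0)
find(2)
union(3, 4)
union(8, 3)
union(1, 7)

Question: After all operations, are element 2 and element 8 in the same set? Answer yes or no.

Answer: yes

Derivation:
Step 1: find(9) -> no change; set of 9 is {9}
Step 2: union(8, 3) -> merged; set of 8 now {3, 8}
Step 3: find(7) -> no change; set of 7 is {7}
Step 4: find(0) -> no change; set of 0 is {0}
Step 5: union(5, 7) -> merged; set of 5 now {5, 7}
Step 6: union(5, 6) -> merged; set of 5 now {5, 6, 7}
Step 7: find(8) -> no change; set of 8 is {3, 8}
Step 8: union(0, 1) -> merged; set of 0 now {0, 1}
Step 9: find(5) -> no change; set of 5 is {5, 6, 7}
Step 10: find(6) -> no change; set of 6 is {5, 6, 7}
Step 11: union(1, 2) -> merged; set of 1 now {0, 1, 2}
Step 12: find(2) -> no change; set of 2 is {0, 1, 2}
Step 13: union(2, 8) -> merged; set of 2 now {0, 1, 2, 3, 8}
Step 14: union(7, 2) -> merged; set of 7 now {0, 1, 2, 3, 5, 6, 7, 8}
Step 15: union(4, 5) -> merged; set of 4 now {0, 1, 2, 3, 4, 5, 6, 7, 8}
Step 16: find(1) -> no change; set of 1 is {0, 1, 2, 3, 4, 5, 6, 7, 8}
Step 17: union(1, 0) -> already same set; set of 1 now {0, 1, 2, 3, 4, 5, 6, 7, 8}
Step 18: find(8) -> no change; set of 8 is {0, 1, 2, 3, 4, 5, 6, 7, 8}
Step 19: union(4, 0) -> already same set; set of 4 now {0, 1, 2, 3, 4, 5, 6, 7, 8}
Step 20: find(2) -> no change; set of 2 is {0, 1, 2, 3, 4, 5, 6, 7, 8}
Step 21: union(3, 4) -> already same set; set of 3 now {0, 1, 2, 3, 4, 5, 6, 7, 8}
Step 22: union(8, 3) -> already same set; set of 8 now {0, 1, 2, 3, 4, 5, 6, 7, 8}
Step 23: union(1, 7) -> already same set; set of 1 now {0, 1, 2, 3, 4, 5, 6, 7, 8}
Set of 2: {0, 1, 2, 3, 4, 5, 6, 7, 8}; 8 is a member.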